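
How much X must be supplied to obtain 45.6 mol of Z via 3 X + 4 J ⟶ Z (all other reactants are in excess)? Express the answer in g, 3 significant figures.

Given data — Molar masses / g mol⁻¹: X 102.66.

14000 g

n(Z) = 45.60 mol
n(X) = (3/1) × 45.60 = 136.8 mol
mass = 136.8 × 102.66 = 14040 g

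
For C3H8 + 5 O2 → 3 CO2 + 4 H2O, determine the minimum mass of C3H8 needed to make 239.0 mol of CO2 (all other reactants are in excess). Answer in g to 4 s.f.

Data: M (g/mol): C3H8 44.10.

n(CO2) = 239.0 mol
n(C3H8) = (1/3) × 239.0 = 79.67 mol
mass = 79.67 × 44.10 = 3513 g

3513 g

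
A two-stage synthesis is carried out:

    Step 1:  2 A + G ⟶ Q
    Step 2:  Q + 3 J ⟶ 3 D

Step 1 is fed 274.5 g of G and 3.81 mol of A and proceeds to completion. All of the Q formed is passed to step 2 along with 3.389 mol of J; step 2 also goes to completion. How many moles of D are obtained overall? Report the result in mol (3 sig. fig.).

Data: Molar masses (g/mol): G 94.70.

3.39 mol

Step 1:
n(G) = 274.5 / 94.70 = 2.899 mol
n(A) = 3.810 mol
n/ν for G = 2.899/1 = 2.899
n/ν for A = 3.810/2 = 1.905
Smallest n/ν is A → limiting reagent.
n(Q) produced = (1/2) × 3.810 = 1.905 mol
Step 2:
n(Q) available = 1.905 mol
n(J) = 3.389 mol
n/ν for Q = 1.905/1 = 1.905
n/ν for J = 3.389/3 = 1.130
Smallest n/ν is J → limiting reagent.
n(D) = (3/3) × 3.389 = 3.389 mol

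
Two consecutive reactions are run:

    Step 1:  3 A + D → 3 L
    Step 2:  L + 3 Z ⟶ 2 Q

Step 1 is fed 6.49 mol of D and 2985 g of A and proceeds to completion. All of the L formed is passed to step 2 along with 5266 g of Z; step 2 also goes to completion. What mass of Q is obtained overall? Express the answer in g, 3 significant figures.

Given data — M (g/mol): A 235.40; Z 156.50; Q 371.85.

8340 g

Step 1:
n(D) = 6.490 mol
n(A) = 2985 / 235.40 = 12.68 mol
n/ν for D = 6.490/1 = 6.490
n/ν for A = 12.68/3 = 4.227
Smallest n/ν is A → limiting reagent.
n(L) produced = (3/3) × 12.68 = 12.68 mol
Step 2:
n(L) available = 12.68 mol
n(Z) = 5266 / 156.50 = 33.65 mol
n/ν for L = 12.68/1 = 12.68
n/ν for Z = 33.65/3 = 11.22
Smallest n/ν is Z → limiting reagent.
n(Q) = (2/3) × 33.65 = 22.43 mol
mass = 22.43 × 371.85 = 8341 g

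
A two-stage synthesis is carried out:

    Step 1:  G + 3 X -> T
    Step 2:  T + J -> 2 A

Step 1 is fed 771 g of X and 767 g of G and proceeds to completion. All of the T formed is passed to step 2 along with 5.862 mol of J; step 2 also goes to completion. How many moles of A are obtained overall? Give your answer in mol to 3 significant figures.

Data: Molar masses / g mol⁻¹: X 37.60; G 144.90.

10.6 mol

Step 1:
n(X) = 771.0 / 37.60 = 20.51 mol
n(G) = 767.0 / 144.90 = 5.293 mol
n/ν for X = 20.51/3 = 6.837
n/ν for G = 5.293/1 = 5.293
Smallest n/ν is G → limiting reagent.
n(T) produced = (1/1) × 5.293 = 5.293 mol
Step 2:
n(T) available = 5.293 mol
n(J) = 5.862 mol
n/ν for T = 5.293/1 = 5.293
n/ν for J = 5.862/1 = 5.862
Smallest n/ν is T → limiting reagent.
n(A) = (2/1) × 5.293 = 10.59 mol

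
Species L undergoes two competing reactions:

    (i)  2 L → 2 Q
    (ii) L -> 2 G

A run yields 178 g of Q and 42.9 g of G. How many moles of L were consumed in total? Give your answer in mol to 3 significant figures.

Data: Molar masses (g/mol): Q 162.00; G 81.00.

n(Q) = 178 / 162.00 = 1.099 mol
n(G) = 42.9 / 81.00 = 0.5296 mol
n(L) via (i) = (2/2)×1.099 = 1.099 mol
n(L) via (ii) = (1/2)×0.5296 = 0.2648 mol
total n(L) = 1.099 + 0.2648 = 1.364 mol

1.36 mol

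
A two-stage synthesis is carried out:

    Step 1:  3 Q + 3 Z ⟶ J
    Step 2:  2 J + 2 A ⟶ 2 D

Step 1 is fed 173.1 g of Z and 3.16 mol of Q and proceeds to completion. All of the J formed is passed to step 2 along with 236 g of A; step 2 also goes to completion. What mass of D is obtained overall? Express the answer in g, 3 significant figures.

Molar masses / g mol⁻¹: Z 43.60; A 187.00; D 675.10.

Step 1:
n(Z) = 173.1 / 43.60 = 3.970 mol
n(Q) = 3.160 mol
n/ν for Z = 3.970/3 = 1.323
n/ν for Q = 3.160/3 = 1.053
Smallest n/ν is Q → limiting reagent.
n(J) produced = (1/3) × 3.160 = 1.053 mol
Step 2:
n(J) available = 1.053 mol
n(A) = 236.0 / 187.00 = 1.262 mol
n/ν for J = 1.053/2 = 0.5265
n/ν for A = 1.262/2 = 0.6310
Smallest n/ν is J → limiting reagent.
n(D) = (2/2) × 1.053 = 1.053 mol
mass = 1.053 × 675.10 = 710.9 g

711 g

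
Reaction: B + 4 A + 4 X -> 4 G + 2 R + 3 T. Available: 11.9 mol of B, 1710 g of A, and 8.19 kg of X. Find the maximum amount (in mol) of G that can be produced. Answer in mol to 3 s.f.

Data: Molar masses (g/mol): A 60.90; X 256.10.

28.1 mol

n(B) = 11.90 mol
n(A) = 1710 / 60.90 = 28.08 mol
n(X) = 8.190×1000 / 256.10 = 31.98 mol
n/ν → B: 11.90, A: 7.020, X: 7.995; A is limiting.
n(G) = (4/4) × 28.08 = 28.08 mol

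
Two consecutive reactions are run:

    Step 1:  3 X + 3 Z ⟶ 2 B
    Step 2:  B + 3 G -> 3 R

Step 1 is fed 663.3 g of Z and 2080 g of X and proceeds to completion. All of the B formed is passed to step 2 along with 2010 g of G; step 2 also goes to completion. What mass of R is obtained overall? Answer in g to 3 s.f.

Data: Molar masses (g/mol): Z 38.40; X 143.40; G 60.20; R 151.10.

Step 1:
n(Z) = 663.3 / 38.40 = 17.27 mol
n(X) = 2080 / 143.40 = 14.50 mol
n/ν → Z: 5.757, X: 4.833; X is limiting.
n(B) produced = (2/3) × 14.50 = 9.667 mol
Step 2:
n(B) available = 9.667 mol
n(G) = 2010 / 60.20 = 33.39 mol
n/ν → B: 9.667, G: 11.13; B is limiting.
n(R) = (3/1) × 9.667 = 29.00 mol
mass = 29.00 × 151.10 = 4382 g

4380 g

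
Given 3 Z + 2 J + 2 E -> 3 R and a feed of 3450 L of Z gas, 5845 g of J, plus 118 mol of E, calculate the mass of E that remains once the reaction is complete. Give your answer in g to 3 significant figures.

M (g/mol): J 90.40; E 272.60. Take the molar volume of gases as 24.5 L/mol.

n(Z) = 3450 / 24.5 = 140.8 mol
n(J) = 5845 / 90.40 = 64.66 mol
n(E) = 118.0 mol
n/ν → Z: 46.93, J: 32.33, E: 59.00; J is limiting.
E consumed = (2/2) × 64.66 = 64.66 mol
E remaining = 118.0 − 64.66 = 53.34 mol
mass = 53.34 × 272.60 = 14540 g

14500 g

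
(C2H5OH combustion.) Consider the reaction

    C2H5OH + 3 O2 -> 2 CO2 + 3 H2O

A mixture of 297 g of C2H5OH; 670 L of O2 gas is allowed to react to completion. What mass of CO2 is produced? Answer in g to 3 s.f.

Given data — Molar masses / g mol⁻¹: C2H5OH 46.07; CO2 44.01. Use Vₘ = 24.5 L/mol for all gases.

567 g

n(C2H5OH) = 297.0 / 46.07 = 6.447 mol
n(O2) = 670.0 / 24.5 = 27.35 mol
n/ν for C2H5OH = 6.447/1 = 6.447
n/ν for O2 = 27.35/3 = 9.117
Smallest n/ν is C2H5OH → limiting reagent.
n(CO2) = (2/1) × 6.447 = 12.89 mol
mass = 12.89 × 44.01 = 567.3 g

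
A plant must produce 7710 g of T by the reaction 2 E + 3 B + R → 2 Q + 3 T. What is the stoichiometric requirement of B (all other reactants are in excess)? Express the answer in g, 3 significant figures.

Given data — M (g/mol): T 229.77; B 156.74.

5260 g

n(T) = 7710 / 229.77 = 33.56 mol
n(B) = (3/3) × 33.56 = 33.56 mol
mass = 33.56 × 156.74 = 5260 g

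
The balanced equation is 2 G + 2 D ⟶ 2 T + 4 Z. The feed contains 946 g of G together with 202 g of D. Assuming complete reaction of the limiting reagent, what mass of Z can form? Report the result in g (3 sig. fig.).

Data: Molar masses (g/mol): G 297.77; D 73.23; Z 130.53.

720 g

n(G) = 946.0 / 297.77 = 3.177 mol
n(D) = 202.0 / 73.23 = 2.758 mol
n/ν for G = 3.177/2 = 1.589
n/ν for D = 2.758/2 = 1.379
Smallest n/ν is D → limiting reagent.
n(Z) = (4/2) × 2.758 = 5.516 mol
mass = 5.516 × 130.53 = 720.0 g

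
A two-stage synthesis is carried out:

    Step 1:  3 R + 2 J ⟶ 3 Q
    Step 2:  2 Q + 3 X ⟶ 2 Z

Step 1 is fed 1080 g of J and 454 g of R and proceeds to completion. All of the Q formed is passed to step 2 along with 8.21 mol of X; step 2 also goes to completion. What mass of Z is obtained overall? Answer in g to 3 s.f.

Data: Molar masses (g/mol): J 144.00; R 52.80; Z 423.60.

Step 1:
n(J) = 1080 / 144.00 = 7.500 mol
n(R) = 454.0 / 52.80 = 8.598 mol
n/ν → J: 3.750, R: 2.866; R is limiting.
n(Q) produced = (3/3) × 8.598 = 8.598 mol
Step 2:
n(Q) available = 8.598 mol
n(X) = 8.210 mol
n/ν → Q: 4.299, X: 2.737; X is limiting.
n(Z) = (2/3) × 8.210 = 5.473 mol
mass = 5.473 × 423.60 = 2318 g

2320 g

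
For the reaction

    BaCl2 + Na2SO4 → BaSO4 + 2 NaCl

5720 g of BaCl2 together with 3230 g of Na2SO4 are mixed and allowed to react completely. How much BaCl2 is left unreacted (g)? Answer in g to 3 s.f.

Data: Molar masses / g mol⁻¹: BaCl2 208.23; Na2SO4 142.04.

985 g

n(BaCl2) = 5720 / 208.23 = 27.47 mol
n(Na2SO4) = 3230 / 142.04 = 22.74 mol
n/ν for BaCl2 = 27.47/1 = 27.47
n/ν for Na2SO4 = 22.74/1 = 22.74
Smallest n/ν is Na2SO4 → limiting reagent.
BaCl2 consumed = (1/1) × 22.74 = 22.74 mol
BaCl2 remaining = 27.47 − 22.74 = 4.730 mol
mass = 4.730 × 208.23 = 984.9 g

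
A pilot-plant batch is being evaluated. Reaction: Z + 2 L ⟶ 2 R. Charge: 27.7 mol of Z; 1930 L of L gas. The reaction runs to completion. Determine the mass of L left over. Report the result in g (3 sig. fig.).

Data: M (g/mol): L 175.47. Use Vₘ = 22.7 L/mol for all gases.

5200 g

n(Z) = 27.70 mol
n(L) = 1930 / 22.7 = 85.02 mol
n/ν for Z = 27.70/1 = 27.70
n/ν for L = 85.02/2 = 42.51
Smallest n/ν is Z → limiting reagent.
L consumed = (2/1) × 27.70 = 55.40 mol
L remaining = 85.02 − 55.40 = 29.62 mol
mass = 29.62 × 175.47 = 5197 g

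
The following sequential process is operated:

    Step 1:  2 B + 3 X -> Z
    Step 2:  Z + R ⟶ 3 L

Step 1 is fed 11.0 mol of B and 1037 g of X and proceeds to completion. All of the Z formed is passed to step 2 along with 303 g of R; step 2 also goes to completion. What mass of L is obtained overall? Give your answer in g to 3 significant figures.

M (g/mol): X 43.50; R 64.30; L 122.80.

1740 g

Step 1:
n(B) = 11.00 mol
n(X) = 1037 / 43.50 = 23.84 mol
n/ν for B = 11.00/2 = 5.500
n/ν for X = 23.84/3 = 7.947
Smallest n/ν is B → limiting reagent.
n(Z) produced = (1/2) × 11.00 = 5.500 mol
Step 2:
n(Z) available = 5.500 mol
n(R) = 303.0 / 64.30 = 4.712 mol
n/ν for Z = 5.500/1 = 5.500
n/ν for R = 4.712/1 = 4.712
Smallest n/ν is R → limiting reagent.
n(L) = (3/1) × 4.712 = 14.14 mol
mass = 14.14 × 122.80 = 1736 g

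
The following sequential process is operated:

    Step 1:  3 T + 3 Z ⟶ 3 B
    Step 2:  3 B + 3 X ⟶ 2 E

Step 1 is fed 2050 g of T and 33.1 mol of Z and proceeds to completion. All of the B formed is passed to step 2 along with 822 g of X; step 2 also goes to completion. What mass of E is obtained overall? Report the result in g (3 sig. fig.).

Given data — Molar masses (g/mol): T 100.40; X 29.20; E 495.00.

6740 g

Step 1:
n(T) = 2050 / 100.40 = 20.42 mol
n(Z) = 33.10 mol
n/ν for T = 20.42/3 = 6.807
n/ν for Z = 33.10/3 = 11.03
Smallest n/ν is T → limiting reagent.
n(B) produced = (3/3) × 20.42 = 20.42 mol
Step 2:
n(B) available = 20.42 mol
n(X) = 822.0 / 29.20 = 28.15 mol
n/ν for B = 20.42/3 = 6.807
n/ν for X = 28.15/3 = 9.383
Smallest n/ν is B → limiting reagent.
n(E) = (2/3) × 20.42 = 13.61 mol
mass = 13.61 × 495.00 = 6737 g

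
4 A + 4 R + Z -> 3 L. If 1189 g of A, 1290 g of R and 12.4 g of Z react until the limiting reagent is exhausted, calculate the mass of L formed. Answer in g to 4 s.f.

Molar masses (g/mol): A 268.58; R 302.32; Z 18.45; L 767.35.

n(A) = 1189 / 268.58 = 4.427 mol
n(R) = 1290 / 302.32 = 4.267 mol
n(Z) = 12.40 / 18.45 = 0.6721 mol
n/ν → A: 1.107, R: 1.067, Z: 0.6721; Z is limiting.
n(L) = (3/1) × 0.6721 = 2.016 mol
mass = 2.016 × 767.35 = 1547 g

1547 g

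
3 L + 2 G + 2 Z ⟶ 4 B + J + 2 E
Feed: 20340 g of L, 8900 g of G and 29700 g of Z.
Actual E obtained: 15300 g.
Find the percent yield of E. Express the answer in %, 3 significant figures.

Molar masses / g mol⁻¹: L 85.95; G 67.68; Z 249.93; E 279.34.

46.1 %

n(L) = 20340 / 85.95 = 236.6 mol
n(G) = 8900 / 67.68 = 131.5 mol
n(Z) = 29700 / 249.93 = 118.8 mol
n/ν for L = 236.6/3 = 78.87
n/ν for G = 131.5/2 = 65.75
n/ν for Z = 118.8/2 = 59.40
Smallest n/ν is Z → limiting reagent.
theoretical n(E) = (2/2) × 118.8 = 118.8 mol → 33190 g
% yield = 15300 / 33190 × 100 = 46.10 %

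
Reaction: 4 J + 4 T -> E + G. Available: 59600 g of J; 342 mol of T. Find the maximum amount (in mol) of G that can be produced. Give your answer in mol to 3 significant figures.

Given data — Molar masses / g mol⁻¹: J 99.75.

n(J) = 59600 / 99.75 = 597.5 mol
n(T) = 342.0 mol
n/ν → J: 149.4, T: 85.50; T is limiting.
n(G) = (1/4) × 342.0 = 85.50 mol

85.5 mol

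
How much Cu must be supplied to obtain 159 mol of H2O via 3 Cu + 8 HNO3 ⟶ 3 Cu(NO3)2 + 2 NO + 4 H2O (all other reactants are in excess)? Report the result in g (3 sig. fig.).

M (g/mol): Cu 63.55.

n(H2O) = 159.0 mol
n(Cu) = (3/4) × 159.0 = 119.3 mol
mass = 119.3 × 63.55 = 7582 g

7580 g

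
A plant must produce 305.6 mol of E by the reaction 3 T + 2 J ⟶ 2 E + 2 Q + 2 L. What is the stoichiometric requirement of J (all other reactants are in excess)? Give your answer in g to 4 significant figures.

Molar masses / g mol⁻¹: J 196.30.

59990 g

n(E) = 305.6 mol
n(J) = (2/2) × 305.6 = 305.6 mol
mass = 305.6 × 196.30 = 59990 g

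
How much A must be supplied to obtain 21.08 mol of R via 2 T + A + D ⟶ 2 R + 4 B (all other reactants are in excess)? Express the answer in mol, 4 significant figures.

n(R) = 21.08 mol
n(A) = (1/2) × 21.08 = 10.54 mol

10.54 mol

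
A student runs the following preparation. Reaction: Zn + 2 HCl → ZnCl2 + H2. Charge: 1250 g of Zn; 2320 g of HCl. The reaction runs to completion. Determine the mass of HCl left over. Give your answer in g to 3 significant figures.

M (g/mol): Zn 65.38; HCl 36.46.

n(Zn) = 1250 / 65.38 = 19.12 mol
n(HCl) = 2320 / 36.46 = 63.63 mol
n/ν for Zn = 19.12/1 = 19.12
n/ν for HCl = 63.63/2 = 31.82
Smallest n/ν is Zn → limiting reagent.
HCl consumed = (2/1) × 19.12 = 38.24 mol
HCl remaining = 63.63 − 38.24 = 25.39 mol
mass = 25.39 × 36.46 = 925.7 g

926 g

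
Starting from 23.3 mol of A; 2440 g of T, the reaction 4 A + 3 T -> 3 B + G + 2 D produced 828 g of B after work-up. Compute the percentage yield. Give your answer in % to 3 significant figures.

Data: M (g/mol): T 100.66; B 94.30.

50.2 %

n(A) = 23.30 mol
n(T) = 2440 / 100.66 = 24.24 mol
n/ν for A = 23.30/4 = 5.825
n/ν for T = 24.24/3 = 8.080
Smallest n/ν is A → limiting reagent.
theoretical n(B) = (3/4) × 23.30 = 17.48 mol → 1648 g
% yield = 828 / 1648 × 100 = 50.24 %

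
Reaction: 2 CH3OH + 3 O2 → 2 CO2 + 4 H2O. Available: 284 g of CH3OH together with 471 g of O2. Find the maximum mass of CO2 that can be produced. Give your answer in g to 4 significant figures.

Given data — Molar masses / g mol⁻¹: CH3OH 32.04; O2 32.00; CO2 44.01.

n(CH3OH) = 284.0 / 32.04 = 8.864 mol
n(O2) = 471.0 / 32.00 = 14.72 mol
n/ν for CH3OH = 8.864/2 = 4.432
n/ν for O2 = 14.72/3 = 4.907
Smallest n/ν is CH3OH → limiting reagent.
n(CO2) = (2/2) × 8.864 = 8.864 mol
mass = 8.864 × 44.01 = 390.1 g

390.1 g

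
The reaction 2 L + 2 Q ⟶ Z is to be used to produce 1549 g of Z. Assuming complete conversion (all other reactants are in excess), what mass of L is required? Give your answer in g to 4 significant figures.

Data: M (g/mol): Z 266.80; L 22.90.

265.9 g

n(Z) = 1549 / 266.80 = 5.806 mol
n(L) = (2/1) × 5.806 = 11.61 mol
mass = 11.61 × 22.90 = 265.9 g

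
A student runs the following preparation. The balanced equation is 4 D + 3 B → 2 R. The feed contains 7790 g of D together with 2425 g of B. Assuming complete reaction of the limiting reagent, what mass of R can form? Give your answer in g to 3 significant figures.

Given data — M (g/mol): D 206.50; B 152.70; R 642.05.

n(D) = 7790 / 206.50 = 37.72 mol
n(B) = 2425 / 152.70 = 15.88 mol
n/ν → D: 9.430, B: 5.293; B is limiting.
n(R) = (2/3) × 15.88 = 10.59 mol
mass = 10.59 × 642.05 = 6799 g

6800 g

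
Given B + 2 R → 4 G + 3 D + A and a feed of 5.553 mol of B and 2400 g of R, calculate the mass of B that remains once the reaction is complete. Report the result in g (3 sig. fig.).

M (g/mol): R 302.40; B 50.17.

n(B) = 5.553 mol
n(R) = 2400 / 302.40 = 7.937 mol
n/ν for B = 5.553/1 = 5.553
n/ν for R = 7.937/2 = 3.969
Smallest n/ν is R → limiting reagent.
B consumed = (1/2) × 7.937 = 3.969 mol
B remaining = 5.553 − 3.969 = 1.584 mol
mass = 1.584 × 50.17 = 79.47 g

79.5 g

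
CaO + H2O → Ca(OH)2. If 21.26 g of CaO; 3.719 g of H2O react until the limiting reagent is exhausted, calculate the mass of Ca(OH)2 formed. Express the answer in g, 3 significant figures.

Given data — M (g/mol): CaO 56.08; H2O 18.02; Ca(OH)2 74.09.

n(CaO) = 21.26 / 56.08 = 0.3791 mol
n(H2O) = 3.719 / 18.02 = 0.2064 mol
n/ν for CaO = 0.3791/1 = 0.3791
n/ν for H2O = 0.2064/1 = 0.2064
Smallest n/ν is H2O → limiting reagent.
n(Ca(OH)2) = (1/1) × 0.2064 = 0.2064 mol
mass = 0.2064 × 74.09 = 15.29 g

15.3 g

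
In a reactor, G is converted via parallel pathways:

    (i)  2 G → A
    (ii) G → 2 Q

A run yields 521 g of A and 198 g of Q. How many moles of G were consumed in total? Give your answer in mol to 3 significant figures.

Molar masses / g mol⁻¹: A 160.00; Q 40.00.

8.99 mol

n(A) = 521 / 160.00 = 3.256 mol
n(Q) = 198 / 40.00 = 4.950 mol
n(G) via (i) = (2/1)×3.256 = 6.512 mol
n(G) via (ii) = (1/2)×4.950 = 2.475 mol
total n(G) = 6.512 + 2.475 = 8.987 mol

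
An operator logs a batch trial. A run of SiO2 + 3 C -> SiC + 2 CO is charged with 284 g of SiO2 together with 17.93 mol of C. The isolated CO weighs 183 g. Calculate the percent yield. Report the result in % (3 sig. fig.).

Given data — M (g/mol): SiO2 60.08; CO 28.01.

69.1 %

n(SiO2) = 284.0 / 60.08 = 4.727 mol
n(C) = 17.93 mol
n/ν for SiO2 = 4.727/1 = 4.727
n/ν for C = 17.93/3 = 5.977
Smallest n/ν is SiO2 → limiting reagent.
theoretical n(CO) = (2/1) × 4.727 = 9.454 mol → 264.8 g
% yield = 183 / 264.8 × 100 = 69.11 %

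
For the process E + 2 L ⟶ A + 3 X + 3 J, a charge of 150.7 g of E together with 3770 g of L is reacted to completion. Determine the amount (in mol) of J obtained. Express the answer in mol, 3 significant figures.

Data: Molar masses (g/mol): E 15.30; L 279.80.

20.2 mol

n(E) = 150.7 / 15.30 = 9.850 mol
n(L) = 3770 / 279.80 = 13.47 mol
n/ν for E = 9.850/1 = 9.850
n/ν for L = 13.47/2 = 6.735
Smallest n/ν is L → limiting reagent.
n(J) = (3/2) × 13.47 = 20.21 mol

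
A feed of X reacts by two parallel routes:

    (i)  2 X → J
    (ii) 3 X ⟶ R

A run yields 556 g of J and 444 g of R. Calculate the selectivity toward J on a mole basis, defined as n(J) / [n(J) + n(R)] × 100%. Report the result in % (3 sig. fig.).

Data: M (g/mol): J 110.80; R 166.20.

65.3 %

n(J) = 556 / 110.80 = 5.018 mol
n(R) = 444 / 166.20 = 2.671 mol
selectivity = 5.018/(5.018+2.671) × 100 = 65.26 %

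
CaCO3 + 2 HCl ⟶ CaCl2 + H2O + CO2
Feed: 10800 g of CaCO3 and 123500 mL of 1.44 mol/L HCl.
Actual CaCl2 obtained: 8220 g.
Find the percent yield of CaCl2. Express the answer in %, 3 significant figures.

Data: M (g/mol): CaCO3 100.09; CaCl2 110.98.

n(CaCO3) = 10800 / 100.09 = 107.9 mol
n(HCl) = 1.44 × 123500/1000 = 177.8 mol
n/ν for CaCO3 = 107.9/1 = 107.9
n/ν for HCl = 177.8/2 = 88.90
Smallest n/ν is HCl → limiting reagent.
theoretical n(CaCl2) = (1/2) × 177.8 = 88.90 mol → 9866 g
% yield = 8220 / 9866 × 100 = 83.32 %

83.3 %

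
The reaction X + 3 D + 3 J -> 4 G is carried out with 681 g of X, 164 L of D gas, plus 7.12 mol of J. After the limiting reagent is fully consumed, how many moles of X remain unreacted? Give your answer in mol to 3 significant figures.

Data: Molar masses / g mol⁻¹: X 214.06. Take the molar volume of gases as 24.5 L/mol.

0.950 mol

n(X) = 681.0 / 214.06 = 3.181 mol
n(D) = 164.0 / 24.5 = 6.694 mol
n(J) = 7.120 mol
n/ν → X: 3.181, D: 2.231, J: 2.373; D is limiting.
X consumed = (1/3) × 6.694 = 2.231 mol
X remaining = 3.181 − 2.231 = 0.9500 mol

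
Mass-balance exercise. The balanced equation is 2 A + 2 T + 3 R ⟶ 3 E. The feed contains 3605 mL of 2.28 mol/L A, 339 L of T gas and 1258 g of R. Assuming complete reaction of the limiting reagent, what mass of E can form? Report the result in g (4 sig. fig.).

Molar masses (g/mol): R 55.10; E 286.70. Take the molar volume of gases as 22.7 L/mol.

3535 g

n(A) = 2.28 × 3605/1000 = 8.219 mol
n(T) = 339.0 / 22.7 = 14.93 mol
n(R) = 1258 / 55.10 = 22.83 mol
n/ν for A = 8.219/2 = 4.110
n/ν for T = 14.93/2 = 7.465
n/ν for R = 22.83/3 = 7.610
Smallest n/ν is A → limiting reagent.
n(E) = (3/2) × 8.219 = 12.33 mol
mass = 12.33 × 286.70 = 3535 g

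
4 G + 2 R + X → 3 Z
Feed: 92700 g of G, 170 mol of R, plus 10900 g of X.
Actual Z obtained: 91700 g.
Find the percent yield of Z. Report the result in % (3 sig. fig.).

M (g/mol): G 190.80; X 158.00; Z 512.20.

n(G) = 92700 / 190.80 = 485.8 mol
n(R) = 170.0 mol
n(X) = 10900 / 158.00 = 68.99 mol
n/ν for G = 485.8/4 = 121.5
n/ν for R = 170.0/2 = 85.00
n/ν for X = 68.99/1 = 68.99
Smallest n/ν is X → limiting reagent.
theoretical n(Z) = (3/1) × 68.99 = 207.0 mol → 106000 g
% yield = 91700 / 106000 × 100 = 86.51 %

86.5 %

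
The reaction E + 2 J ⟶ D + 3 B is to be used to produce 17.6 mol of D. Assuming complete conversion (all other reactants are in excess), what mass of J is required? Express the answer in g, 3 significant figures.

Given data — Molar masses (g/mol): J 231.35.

8140 g

n(D) = 17.60 mol
n(J) = (2/1) × 17.60 = 35.20 mol
mass = 35.20 × 231.35 = 8144 g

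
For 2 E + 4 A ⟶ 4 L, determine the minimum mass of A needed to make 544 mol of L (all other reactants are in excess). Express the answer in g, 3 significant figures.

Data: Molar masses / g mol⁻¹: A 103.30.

56200 g

n(L) = 544.0 mol
n(A) = (4/4) × 544.0 = 544.0 mol
mass = 544.0 × 103.30 = 56200 g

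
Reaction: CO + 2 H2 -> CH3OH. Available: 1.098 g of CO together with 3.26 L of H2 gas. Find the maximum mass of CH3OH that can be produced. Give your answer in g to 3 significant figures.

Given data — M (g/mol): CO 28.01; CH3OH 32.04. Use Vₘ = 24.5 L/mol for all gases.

n(CO) = 1.098 / 28.01 = 0.03920 mol
n(H2) = 3.260 / 24.5 = 0.1331 mol
n/ν for CO = 0.03920/1 = 0.03920
n/ν for H2 = 0.1331/2 = 0.06655
Smallest n/ν is CO → limiting reagent.
n(CH3OH) = (1/1) × 0.03920 = 0.03920 mol
mass = 0.03920 × 32.04 = 1.256 g

1.26 g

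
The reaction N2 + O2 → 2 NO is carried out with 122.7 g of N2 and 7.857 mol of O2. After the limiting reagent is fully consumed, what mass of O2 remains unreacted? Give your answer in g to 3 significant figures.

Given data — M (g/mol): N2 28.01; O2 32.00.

n(N2) = 122.7 / 28.01 = 4.381 mol
n(O2) = 7.857 mol
n/ν for N2 = 4.381/1 = 4.381
n/ν for O2 = 7.857/1 = 7.857
Smallest n/ν is N2 → limiting reagent.
O2 consumed = (1/1) × 4.381 = 4.381 mol
O2 remaining = 7.857 − 4.381 = 3.476 mol
mass = 3.476 × 32.00 = 111.2 g

111 g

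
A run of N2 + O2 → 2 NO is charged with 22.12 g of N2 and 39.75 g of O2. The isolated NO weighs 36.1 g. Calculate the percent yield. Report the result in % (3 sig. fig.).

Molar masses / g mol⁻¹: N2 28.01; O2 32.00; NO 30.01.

76.2 %

n(N2) = 22.12 / 28.01 = 0.7897 mol
n(O2) = 39.75 / 32.00 = 1.242 mol
n/ν for N2 = 0.7897/1 = 0.7897
n/ν for O2 = 1.242/1 = 1.242
Smallest n/ν is N2 → limiting reagent.
theoretical n(NO) = (2/1) × 0.7897 = 1.579 mol → 47.39 g
% yield = 36.1 / 47.39 × 100 = 76.18 %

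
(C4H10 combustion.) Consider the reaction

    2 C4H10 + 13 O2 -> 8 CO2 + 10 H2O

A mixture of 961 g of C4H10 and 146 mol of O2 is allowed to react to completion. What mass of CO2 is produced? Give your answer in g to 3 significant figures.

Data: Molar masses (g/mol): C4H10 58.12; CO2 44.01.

2910 g

n(C4H10) = 961.0 / 58.12 = 16.53 mol
n(O2) = 146.0 mol
n/ν → C4H10: 8.265, O2: 11.23; C4H10 is limiting.
n(CO2) = (8/2) × 16.53 = 66.12 mol
mass = 66.12 × 44.01 = 2910 g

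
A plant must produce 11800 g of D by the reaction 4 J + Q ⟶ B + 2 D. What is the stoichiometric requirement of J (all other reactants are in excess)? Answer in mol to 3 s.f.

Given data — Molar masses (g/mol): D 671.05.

35.2 mol

n(D) = 11800 / 671.05 = 17.58 mol
n(J) = (4/2) × 17.58 = 35.16 mol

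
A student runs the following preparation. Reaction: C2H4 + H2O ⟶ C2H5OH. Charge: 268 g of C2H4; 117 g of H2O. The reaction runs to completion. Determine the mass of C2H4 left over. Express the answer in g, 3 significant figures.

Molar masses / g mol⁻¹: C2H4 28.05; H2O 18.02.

n(C2H4) = 268.0 / 28.05 = 9.554 mol
n(H2O) = 117.0 / 18.02 = 6.493 mol
n/ν → C2H4: 9.554, H2O: 6.493; H2O is limiting.
C2H4 consumed = (1/1) × 6.493 = 6.493 mol
C2H4 remaining = 9.554 − 6.493 = 3.061 mol
mass = 3.061 × 28.05 = 85.86 g

85.9 g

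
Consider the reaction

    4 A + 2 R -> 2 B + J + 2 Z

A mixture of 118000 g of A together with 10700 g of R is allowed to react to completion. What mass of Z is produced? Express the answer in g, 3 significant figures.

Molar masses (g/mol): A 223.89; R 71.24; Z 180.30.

27100 g

n(A) = 118000 / 223.89 = 527.0 mol
n(R) = 10700 / 71.24 = 150.2 mol
n/ν for A = 527.0/4 = 131.8
n/ν for R = 150.2/2 = 75.10
Smallest n/ν is R → limiting reagent.
n(Z) = (2/2) × 150.2 = 150.2 mol
mass = 150.2 × 180.30 = 27080 g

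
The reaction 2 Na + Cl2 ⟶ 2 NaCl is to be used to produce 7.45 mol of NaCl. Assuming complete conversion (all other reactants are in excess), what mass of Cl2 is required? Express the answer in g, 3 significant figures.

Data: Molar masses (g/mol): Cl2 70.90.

n(NaCl) = 7.450 mol
n(Cl2) = (1/2) × 7.450 = 3.725 mol
mass = 3.725 × 70.90 = 264.1 g

264 g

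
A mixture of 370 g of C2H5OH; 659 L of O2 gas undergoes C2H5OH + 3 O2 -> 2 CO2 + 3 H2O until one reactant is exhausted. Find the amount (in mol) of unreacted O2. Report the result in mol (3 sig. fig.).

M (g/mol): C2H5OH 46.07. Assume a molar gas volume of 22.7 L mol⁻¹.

4.94 mol

n(C2H5OH) = 370.0 / 46.07 = 8.031 mol
n(O2) = 659.0 / 22.7 = 29.03 mol
n/ν for C2H5OH = 8.031/1 = 8.031
n/ν for O2 = 29.03/3 = 9.677
Smallest n/ν is C2H5OH → limiting reagent.
O2 consumed = (3/1) × 8.031 = 24.09 mol
O2 remaining = 29.03 − 24.09 = 4.940 mol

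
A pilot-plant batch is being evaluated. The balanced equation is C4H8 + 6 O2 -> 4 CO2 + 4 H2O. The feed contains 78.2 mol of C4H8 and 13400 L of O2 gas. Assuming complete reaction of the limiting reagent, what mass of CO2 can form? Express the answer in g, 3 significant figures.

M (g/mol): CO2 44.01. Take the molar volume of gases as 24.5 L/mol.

n(C4H8) = 78.20 mol
n(O2) = 13400 / 24.5 = 546.9 mol
n/ν for C4H8 = 78.20/1 = 78.20
n/ν for O2 = 546.9/6 = 91.15
Smallest n/ν is C4H8 → limiting reagent.
n(CO2) = (4/1) × 78.20 = 312.8 mol
mass = 312.8 × 44.01 = 13770 g

13800 g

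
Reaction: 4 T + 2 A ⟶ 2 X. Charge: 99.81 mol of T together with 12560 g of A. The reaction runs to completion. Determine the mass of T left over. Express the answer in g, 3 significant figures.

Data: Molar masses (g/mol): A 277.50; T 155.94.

1450 g

n(T) = 99.81 mol
n(A) = 12560 / 277.50 = 45.26 mol
n/ν for T = 99.81/4 = 24.95
n/ν for A = 45.26/2 = 22.63
Smallest n/ν is A → limiting reagent.
T consumed = (4/2) × 45.26 = 90.52 mol
T remaining = 99.81 − 90.52 = 9.290 mol
mass = 9.290 × 155.94 = 1449 g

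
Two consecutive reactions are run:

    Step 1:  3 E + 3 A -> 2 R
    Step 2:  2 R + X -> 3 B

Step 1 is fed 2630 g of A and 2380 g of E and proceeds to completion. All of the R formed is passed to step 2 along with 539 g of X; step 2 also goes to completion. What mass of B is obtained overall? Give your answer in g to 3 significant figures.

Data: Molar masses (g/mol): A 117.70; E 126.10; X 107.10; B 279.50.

Step 1:
n(A) = 2630 / 117.70 = 22.34 mol
n(E) = 2380 / 126.10 = 18.87 mol
n/ν for A = 22.34/3 = 7.447
n/ν for E = 18.87/3 = 6.290
Smallest n/ν is E → limiting reagent.
n(R) produced = (2/3) × 18.87 = 12.58 mol
Step 2:
n(R) available = 12.58 mol
n(X) = 539.0 / 107.10 = 5.033 mol
n/ν for R = 12.58/2 = 6.290
n/ν for X = 5.033/1 = 5.033
Smallest n/ν is X → limiting reagent.
n(B) = (3/1) × 5.033 = 15.10 mol
mass = 15.10 × 279.50 = 4220 g

4220 g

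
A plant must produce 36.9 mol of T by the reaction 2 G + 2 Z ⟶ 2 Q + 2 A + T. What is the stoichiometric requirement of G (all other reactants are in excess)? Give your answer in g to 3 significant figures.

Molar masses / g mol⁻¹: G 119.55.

8820 g

n(T) = 36.90 mol
n(G) = (2/1) × 36.90 = 73.80 mol
mass = 73.80 × 119.55 = 8823 g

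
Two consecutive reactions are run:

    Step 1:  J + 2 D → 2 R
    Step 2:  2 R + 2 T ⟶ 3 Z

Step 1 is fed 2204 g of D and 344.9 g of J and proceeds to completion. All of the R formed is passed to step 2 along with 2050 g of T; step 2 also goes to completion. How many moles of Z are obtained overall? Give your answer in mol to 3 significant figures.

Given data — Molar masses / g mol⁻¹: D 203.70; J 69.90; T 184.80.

14.8 mol

Step 1:
n(D) = 2204 / 203.70 = 10.82 mol
n(J) = 344.9 / 69.90 = 4.934 mol
n/ν for D = 10.82/2 = 5.410
n/ν for J = 4.934/1 = 4.934
Smallest n/ν is J → limiting reagent.
n(R) produced = (2/1) × 4.934 = 9.868 mol
Step 2:
n(R) available = 9.868 mol
n(T) = 2050 / 184.80 = 11.09 mol
n/ν for R = 9.868/2 = 4.934
n/ν for T = 11.09/2 = 5.545
Smallest n/ν is R → limiting reagent.
n(Z) = (3/2) × 9.868 = 14.80 mol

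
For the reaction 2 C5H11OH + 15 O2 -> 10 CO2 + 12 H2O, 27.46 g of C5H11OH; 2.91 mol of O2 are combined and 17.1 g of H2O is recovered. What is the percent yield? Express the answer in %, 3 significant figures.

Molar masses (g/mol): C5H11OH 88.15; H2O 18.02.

n(C5H11OH) = 27.46 / 88.15 = 0.3115 mol
n(O2) = 2.910 mol
n/ν for C5H11OH = 0.3115/2 = 0.1558
n/ν for O2 = 2.910/15 = 0.1940
Smallest n/ν is C5H11OH → limiting reagent.
theoretical n(H2O) = (12/2) × 0.3115 = 1.869 mol → 33.68 g
% yield = 17.1 / 33.68 × 100 = 50.77 %

50.8 %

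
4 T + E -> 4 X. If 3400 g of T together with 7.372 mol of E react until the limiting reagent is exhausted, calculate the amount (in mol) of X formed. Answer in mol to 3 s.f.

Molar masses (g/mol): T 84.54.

n(T) = 3400 / 84.54 = 40.22 mol
n(E) = 7.372 mol
n/ν for T = 40.22/4 = 10.06
n/ν for E = 7.372/1 = 7.372
Smallest n/ν is E → limiting reagent.
n(X) = (4/1) × 7.372 = 29.49 mol

29.5 mol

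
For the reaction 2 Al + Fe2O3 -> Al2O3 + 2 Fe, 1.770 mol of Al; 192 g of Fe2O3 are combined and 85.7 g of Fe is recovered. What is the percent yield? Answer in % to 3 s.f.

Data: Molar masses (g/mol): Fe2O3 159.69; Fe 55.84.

n(Al) = 1.770 mol
n(Fe2O3) = 192.0 / 159.69 = 1.202 mol
n/ν for Al = 1.770/2 = 0.8850
n/ν for Fe2O3 = 1.202/1 = 1.202
Smallest n/ν is Al → limiting reagent.
theoretical n(Fe) = (2/2) × 1.770 = 1.770 mol → 98.84 g
% yield = 85.7 / 98.84 × 100 = 86.71 %

86.7 %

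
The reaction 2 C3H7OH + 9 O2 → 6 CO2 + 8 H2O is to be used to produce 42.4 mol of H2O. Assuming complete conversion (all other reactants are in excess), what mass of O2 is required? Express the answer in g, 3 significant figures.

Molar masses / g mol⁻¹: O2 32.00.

n(H2O) = 42.40 mol
n(O2) = (9/8) × 42.40 = 47.70 mol
mass = 47.70 × 32.00 = 1526 g

1530 g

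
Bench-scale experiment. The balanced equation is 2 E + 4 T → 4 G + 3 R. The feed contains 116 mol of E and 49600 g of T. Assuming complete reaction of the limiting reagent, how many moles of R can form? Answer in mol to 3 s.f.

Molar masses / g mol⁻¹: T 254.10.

n(E) = 116.0 mol
n(T) = 49600 / 254.10 = 195.2 mol
n/ν → E: 58.00, T: 48.80; T is limiting.
n(R) = (3/4) × 195.2 = 146.4 mol

146 mol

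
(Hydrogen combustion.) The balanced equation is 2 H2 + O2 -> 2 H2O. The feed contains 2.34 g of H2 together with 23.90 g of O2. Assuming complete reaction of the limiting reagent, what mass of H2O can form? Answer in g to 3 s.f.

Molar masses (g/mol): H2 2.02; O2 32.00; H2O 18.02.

20.9 g

n(H2) = 2.340 / 2.02 = 1.158 mol
n(O2) = 23.90 / 32.00 = 0.7469 mol
n/ν → H2: 0.5790, O2: 0.7469; H2 is limiting.
n(H2O) = (2/2) × 1.158 = 1.158 mol
mass = 1.158 × 18.02 = 20.87 g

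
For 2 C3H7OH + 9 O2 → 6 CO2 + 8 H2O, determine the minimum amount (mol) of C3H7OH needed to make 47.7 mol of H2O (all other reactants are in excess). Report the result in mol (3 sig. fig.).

n(H2O) = 47.70 mol
n(C3H7OH) = (2/8) × 47.70 = 11.93 mol

11.9 mol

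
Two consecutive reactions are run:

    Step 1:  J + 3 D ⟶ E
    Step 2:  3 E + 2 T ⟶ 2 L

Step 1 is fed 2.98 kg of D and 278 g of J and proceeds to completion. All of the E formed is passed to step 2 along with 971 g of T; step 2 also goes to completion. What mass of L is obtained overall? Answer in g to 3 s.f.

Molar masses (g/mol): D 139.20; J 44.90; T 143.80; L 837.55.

3460 g

Step 1:
n(D) = 2.980×1000 / 139.20 = 21.41 mol
n(J) = 278.0 / 44.90 = 6.192 mol
n/ν for D = 21.41/3 = 7.137
n/ν for J = 6.192/1 = 6.192
Smallest n/ν is J → limiting reagent.
n(E) produced = (1/1) × 6.192 = 6.192 mol
Step 2:
n(E) available = 6.192 mol
n(T) = 971.0 / 143.80 = 6.752 mol
n/ν for E = 6.192/3 = 2.064
n/ν for T = 6.752/2 = 3.376
Smallest n/ν is E → limiting reagent.
n(L) = (2/3) × 6.192 = 4.128 mol
mass = 4.128 × 837.55 = 3457 g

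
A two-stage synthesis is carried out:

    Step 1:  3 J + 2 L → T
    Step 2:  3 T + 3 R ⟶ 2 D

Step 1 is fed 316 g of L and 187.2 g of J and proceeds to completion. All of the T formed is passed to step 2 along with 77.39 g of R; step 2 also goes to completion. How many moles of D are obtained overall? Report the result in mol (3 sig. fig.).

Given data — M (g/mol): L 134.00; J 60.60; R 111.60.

Step 1:
n(L) = 316.0 / 134.00 = 2.358 mol
n(J) = 187.2 / 60.60 = 3.089 mol
n/ν → L: 1.179, J: 1.030; J is limiting.
n(T) produced = (1/3) × 3.089 = 1.030 mol
Step 2:
n(T) available = 1.030 mol
n(R) = 77.39 / 111.60 = 0.6935 mol
n/ν → T: 0.3433, R: 0.2312; R is limiting.
n(D) = (2/3) × 0.6935 = 0.4623 mol

0.462 mol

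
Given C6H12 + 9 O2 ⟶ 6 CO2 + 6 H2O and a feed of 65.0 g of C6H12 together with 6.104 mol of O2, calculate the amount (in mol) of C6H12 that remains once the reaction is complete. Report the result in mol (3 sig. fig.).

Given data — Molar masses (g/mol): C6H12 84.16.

0.0941 mol

n(C6H12) = 65.00 / 84.16 = 0.7723 mol
n(O2) = 6.104 mol
n/ν for C6H12 = 0.7723/1 = 0.7723
n/ν for O2 = 6.104/9 = 0.6782
Smallest n/ν is O2 → limiting reagent.
C6H12 consumed = (1/9) × 6.104 = 0.6782 mol
C6H12 remaining = 0.7723 − 0.6782 = 0.09410 mol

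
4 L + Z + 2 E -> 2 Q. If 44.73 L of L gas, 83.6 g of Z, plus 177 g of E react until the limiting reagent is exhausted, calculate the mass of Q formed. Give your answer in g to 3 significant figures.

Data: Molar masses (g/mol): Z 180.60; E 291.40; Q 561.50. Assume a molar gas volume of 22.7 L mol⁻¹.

n(L) = 44.73 / 22.7 = 1.970 mol
n(Z) = 83.60 / 180.60 = 0.4629 mol
n(E) = 177.0 / 291.40 = 0.6074 mol
n/ν for L = 1.970/4 = 0.4925
n/ν for Z = 0.4629/1 = 0.4629
n/ν for E = 0.6074/2 = 0.3037
Smallest n/ν is E → limiting reagent.
n(Q) = (2/2) × 0.6074 = 0.6074 mol
mass = 0.6074 × 561.50 = 341.1 g

341 g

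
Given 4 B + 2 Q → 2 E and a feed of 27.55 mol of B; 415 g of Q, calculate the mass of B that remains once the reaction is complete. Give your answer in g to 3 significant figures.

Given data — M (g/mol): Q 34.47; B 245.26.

851 g

n(B) = 27.55 mol
n(Q) = 415.0 / 34.47 = 12.04 mol
n/ν for B = 27.55/4 = 6.888
n/ν for Q = 12.04/2 = 6.020
Smallest n/ν is Q → limiting reagent.
B consumed = (4/2) × 12.04 = 24.08 mol
B remaining = 27.55 − 24.08 = 3.470 mol
mass = 3.470 × 245.26 = 851.1 g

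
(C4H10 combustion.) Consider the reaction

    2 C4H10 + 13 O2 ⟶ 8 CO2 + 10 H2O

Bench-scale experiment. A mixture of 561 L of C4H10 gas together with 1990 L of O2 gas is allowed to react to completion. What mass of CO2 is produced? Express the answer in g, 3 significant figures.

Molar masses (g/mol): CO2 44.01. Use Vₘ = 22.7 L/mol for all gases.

2370 g

n(C4H10) = 561.0 / 22.7 = 24.71 mol
n(O2) = 1990 / 22.7 = 87.67 mol
n/ν for C4H10 = 24.71/2 = 12.36
n/ν for O2 = 87.67/13 = 6.744
Smallest n/ν is O2 → limiting reagent.
n(CO2) = (8/13) × 87.67 = 53.95 mol
mass = 53.95 × 44.01 = 2374 g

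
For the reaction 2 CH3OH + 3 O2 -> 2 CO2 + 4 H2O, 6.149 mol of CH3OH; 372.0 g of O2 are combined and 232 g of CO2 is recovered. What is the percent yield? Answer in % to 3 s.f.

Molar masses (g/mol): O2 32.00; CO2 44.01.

85.7 %

n(CH3OH) = 6.149 mol
n(O2) = 372.0 / 32.00 = 11.63 mol
n/ν for CH3OH = 6.149/2 = 3.075
n/ν for O2 = 11.63/3 = 3.877
Smallest n/ν is CH3OH → limiting reagent.
theoretical n(CO2) = (2/2) × 6.149 = 6.149 mol → 270.6 g
% yield = 232 / 270.6 × 100 = 85.74 %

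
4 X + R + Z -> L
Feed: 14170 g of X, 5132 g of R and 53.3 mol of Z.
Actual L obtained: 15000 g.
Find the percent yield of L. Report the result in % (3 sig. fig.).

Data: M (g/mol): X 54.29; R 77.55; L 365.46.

n(X) = 14170 / 54.29 = 261.0 mol
n(R) = 5132 / 77.55 = 66.18 mol
n(Z) = 53.30 mol
n/ν → X: 65.25, R: 66.18, Z: 53.30; Z is limiting.
theoretical n(L) = (1/1) × 53.30 = 53.30 mol → 19480 g
% yield = 15000 / 19480 × 100 = 77.00 %

77.0 %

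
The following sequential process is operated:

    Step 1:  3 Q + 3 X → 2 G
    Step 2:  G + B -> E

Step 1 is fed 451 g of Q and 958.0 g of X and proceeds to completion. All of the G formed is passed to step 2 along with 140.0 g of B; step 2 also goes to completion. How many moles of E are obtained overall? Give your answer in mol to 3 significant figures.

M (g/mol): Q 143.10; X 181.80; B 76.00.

1.84 mol

Step 1:
n(Q) = 451.0 / 143.10 = 3.152 mol
n(X) = 958.0 / 181.80 = 5.270 mol
n/ν for Q = 3.152/3 = 1.051
n/ν for X = 5.270/3 = 1.757
Smallest n/ν is Q → limiting reagent.
n(G) produced = (2/3) × 3.152 = 2.101 mol
Step 2:
n(G) available = 2.101 mol
n(B) = 140.0 / 76.00 = 1.842 mol
n/ν for G = 2.101/1 = 2.101
n/ν for B = 1.842/1 = 1.842
Smallest n/ν is B → limiting reagent.
n(E) = (1/1) × 1.842 = 1.842 mol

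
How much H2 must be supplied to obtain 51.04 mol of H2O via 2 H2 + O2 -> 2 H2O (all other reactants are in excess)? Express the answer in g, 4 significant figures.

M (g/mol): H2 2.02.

n(H2O) = 51.04 mol
n(H2) = (2/2) × 51.04 = 51.04 mol
mass = 51.04 × 2.02 = 103.1 g

103.1 g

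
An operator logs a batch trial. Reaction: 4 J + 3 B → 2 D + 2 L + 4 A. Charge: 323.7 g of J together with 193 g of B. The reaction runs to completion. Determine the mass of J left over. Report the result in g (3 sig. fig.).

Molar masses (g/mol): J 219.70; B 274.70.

118 g

n(J) = 323.7 / 219.70 = 1.473 mol
n(B) = 193.0 / 274.70 = 0.7026 mol
n/ν for J = 1.473/4 = 0.3683
n/ν for B = 0.7026/3 = 0.2342
Smallest n/ν is B → limiting reagent.
J consumed = (4/3) × 0.7026 = 0.9368 mol
J remaining = 1.473 − 0.9368 = 0.5362 mol
mass = 0.5362 × 219.70 = 117.8 g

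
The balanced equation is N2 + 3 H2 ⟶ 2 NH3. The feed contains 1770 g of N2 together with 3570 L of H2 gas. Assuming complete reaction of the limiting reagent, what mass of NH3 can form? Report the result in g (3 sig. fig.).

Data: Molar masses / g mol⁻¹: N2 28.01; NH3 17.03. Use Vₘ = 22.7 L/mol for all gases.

1790 g

n(N2) = 1770 / 28.01 = 63.19 mol
n(H2) = 3570 / 22.7 = 157.3 mol
n/ν for N2 = 63.19/1 = 63.19
n/ν for H2 = 157.3/3 = 52.43
Smallest n/ν is H2 → limiting reagent.
n(NH3) = (2/3) × 157.3 = 104.9 mol
mass = 104.9 × 17.03 = 1786 g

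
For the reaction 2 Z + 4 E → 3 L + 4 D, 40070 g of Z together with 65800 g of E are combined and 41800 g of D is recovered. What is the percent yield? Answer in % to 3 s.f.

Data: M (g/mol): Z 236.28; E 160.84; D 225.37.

n(Z) = 40070 / 236.28 = 169.6 mol
n(E) = 65800 / 160.84 = 409.1 mol
n/ν → Z: 84.80, E: 102.3; Z is limiting.
theoretical n(D) = (4/2) × 169.6 = 339.2 mol → 76450 g
% yield = 41800 / 76450 × 100 = 54.68 %

54.7 %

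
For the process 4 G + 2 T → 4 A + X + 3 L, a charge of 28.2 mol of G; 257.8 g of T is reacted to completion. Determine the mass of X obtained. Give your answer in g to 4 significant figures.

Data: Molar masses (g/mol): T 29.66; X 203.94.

n(G) = 28.20 mol
n(T) = 257.8 / 29.66 = 8.692 mol
n/ν for G = 28.20/4 = 7.050
n/ν for T = 8.692/2 = 4.346
Smallest n/ν is T → limiting reagent.
n(X) = (1/2) × 8.692 = 4.346 mol
mass = 4.346 × 203.94 = 886.3 g

886.3 g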